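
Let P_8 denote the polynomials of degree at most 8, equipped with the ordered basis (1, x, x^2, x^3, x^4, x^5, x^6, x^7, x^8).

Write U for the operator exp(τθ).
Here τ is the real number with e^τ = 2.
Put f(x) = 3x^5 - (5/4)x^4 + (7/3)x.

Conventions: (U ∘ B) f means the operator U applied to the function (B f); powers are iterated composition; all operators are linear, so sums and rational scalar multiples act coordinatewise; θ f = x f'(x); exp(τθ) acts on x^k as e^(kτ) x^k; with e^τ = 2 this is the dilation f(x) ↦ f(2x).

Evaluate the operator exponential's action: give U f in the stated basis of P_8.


g(x) = 96x^5 - 20x^4 + (14/3)x

exp(τθ) x^k = e^(kτ) x^k; with e^τ = 2 this sends x^k to 2^k x^k
x ↦ 2 x
x^4 ↦ 16 x^4
x^5 ↦ 32 x^5
applying this coordinatewise to f: exp(τθ) f = 96x^5 - 20x^4 + (14/3)x


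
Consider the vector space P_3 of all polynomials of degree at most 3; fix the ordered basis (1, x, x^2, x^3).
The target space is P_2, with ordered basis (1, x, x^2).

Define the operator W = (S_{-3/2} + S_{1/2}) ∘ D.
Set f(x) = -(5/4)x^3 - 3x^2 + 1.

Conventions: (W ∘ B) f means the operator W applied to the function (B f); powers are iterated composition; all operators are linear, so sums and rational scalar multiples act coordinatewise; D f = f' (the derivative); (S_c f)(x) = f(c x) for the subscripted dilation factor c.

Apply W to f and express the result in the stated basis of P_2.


D f = -(15/4)x^2 - 6x
S_{-3/2} D f = -(135/16)x^2 + 9x
S_{1/2} D f = -(15/16)x^2 - 3x
(S_{-3/2} + S_{1/2}) D f = -(75/8)x^2 + 6x

the image equals g(x) = -(75/8)x^2 + 6x


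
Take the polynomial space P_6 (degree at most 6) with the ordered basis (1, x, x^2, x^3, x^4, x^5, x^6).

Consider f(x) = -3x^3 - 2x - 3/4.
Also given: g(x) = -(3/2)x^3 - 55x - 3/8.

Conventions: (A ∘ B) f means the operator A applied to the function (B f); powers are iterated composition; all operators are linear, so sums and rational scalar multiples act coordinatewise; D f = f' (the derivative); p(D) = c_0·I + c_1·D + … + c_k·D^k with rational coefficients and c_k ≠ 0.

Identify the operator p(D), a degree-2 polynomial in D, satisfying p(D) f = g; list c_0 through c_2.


D^0 f = -3x^3 - 2x - 3/4
D^1 f = -9x^2 - 2
D^2 f = -18x
matching coefficients of g against c_0 f + c_1 Df + … from the top degree down determines the c_i
solution: c_0 = 1/2, c_1 = 0, c_2 = 3

p(D) = (1/2)·I + 3·D^2, i.e. c_0 = 1/2, c_1 = 0, c_2 = 3


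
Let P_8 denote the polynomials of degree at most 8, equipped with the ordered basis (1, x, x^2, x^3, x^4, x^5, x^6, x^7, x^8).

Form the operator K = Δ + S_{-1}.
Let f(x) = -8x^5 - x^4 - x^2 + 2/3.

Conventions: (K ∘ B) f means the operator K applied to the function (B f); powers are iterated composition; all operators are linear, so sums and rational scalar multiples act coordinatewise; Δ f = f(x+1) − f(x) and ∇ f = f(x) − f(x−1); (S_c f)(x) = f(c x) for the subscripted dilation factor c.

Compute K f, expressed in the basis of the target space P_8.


g(x) = 8x^5 - 41x^4 - 84x^3 - 87x^2 - 46x - 28/3

Δ f = -40x^4 - 84x^3 - 86x^2 - 46x - 10
S_{-1} f = 8x^5 - x^4 - x^2 + 2/3
(Δ + S_{-1}) f = 8x^5 - 41x^4 - 84x^3 - 87x^2 - 46x - 28/3


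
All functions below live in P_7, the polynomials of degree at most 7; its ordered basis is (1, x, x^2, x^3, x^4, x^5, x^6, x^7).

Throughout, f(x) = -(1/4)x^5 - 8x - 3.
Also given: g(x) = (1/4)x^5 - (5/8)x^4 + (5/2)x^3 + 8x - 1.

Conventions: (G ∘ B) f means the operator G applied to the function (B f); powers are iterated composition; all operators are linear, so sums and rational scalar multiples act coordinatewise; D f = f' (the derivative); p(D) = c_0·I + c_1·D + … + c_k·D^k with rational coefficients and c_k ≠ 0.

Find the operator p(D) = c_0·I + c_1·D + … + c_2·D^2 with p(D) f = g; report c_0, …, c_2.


D^0 f = -(1/4)x^5 - 8x - 3
D^1 f = -(5/4)x^4 - 8
D^2 f = -5x^3
matching coefficients of g against c_0 f + c_1 Df + … from the top degree down determines the c_i
solution: c_0 = -1, c_1 = 1/2, c_2 = -1/2

p(D) = -I + (1/2)·D − (1/2)·D^2, i.e. c_0 = -1, c_1 = 1/2, c_2 = -1/2


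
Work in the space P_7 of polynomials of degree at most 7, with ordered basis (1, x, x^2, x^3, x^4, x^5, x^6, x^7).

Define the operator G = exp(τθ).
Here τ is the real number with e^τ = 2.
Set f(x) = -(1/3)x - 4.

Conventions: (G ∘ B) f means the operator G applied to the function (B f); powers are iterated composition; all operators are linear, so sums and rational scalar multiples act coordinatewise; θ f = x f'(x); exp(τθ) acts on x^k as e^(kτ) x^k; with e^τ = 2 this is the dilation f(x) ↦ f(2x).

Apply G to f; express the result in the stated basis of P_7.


exp(τθ) x^k = e^(kτ) x^k; with e^τ = 2 this sends x^k to 2^k x^k
x ↦ 2 x
applying this coordinatewise to f: exp(τθ) f = -(2/3)x - 4

the result is g(x) = -(2/3)x - 4


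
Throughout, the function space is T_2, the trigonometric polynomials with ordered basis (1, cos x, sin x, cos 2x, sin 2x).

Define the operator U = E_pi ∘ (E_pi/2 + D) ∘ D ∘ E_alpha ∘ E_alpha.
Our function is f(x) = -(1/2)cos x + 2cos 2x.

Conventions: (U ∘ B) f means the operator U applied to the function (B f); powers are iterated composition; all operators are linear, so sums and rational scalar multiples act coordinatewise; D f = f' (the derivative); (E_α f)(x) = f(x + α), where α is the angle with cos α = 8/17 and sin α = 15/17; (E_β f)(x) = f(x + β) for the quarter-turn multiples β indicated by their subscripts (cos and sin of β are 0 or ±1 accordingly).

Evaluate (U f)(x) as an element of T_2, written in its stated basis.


the image equals g(x) = (161/289)cos x + (240/289)sin x - (55688/83521)cos 2x - (744956/83521)sin 2x

E_alpha f = -(4/17)cos x + (15/34)sin x - (322/289)cos 2x - (480/289)sin 2x
E_alpha E_alpha f = (161/578)cos x + (120/289)sin x - (63358/83521)cos 2x + (154560/83521)sin 2x
D E_alpha E_alpha f = (120/289)cos x - (161/578)sin x + (309120/83521)cos 2x + (126716/83521)sin 2x
E_pi/2 (D ∘ E_alpha ∘ E_alpha) f = -(161/578)cos x - (120/289)sin x - (309120/83521)cos 2x - (126716/83521)sin 2x
D (D ∘ E_alpha ∘ E_alpha) f = -(161/578)cos x - (120/289)sin x + (253432/83521)cos 2x - (618240/83521)sin 2x
(E_pi/2 + D) (D ∘ E_alpha ∘ E_alpha) f = -(161/289)cos x - (240/289)sin x - (55688/83521)cos 2x - (744956/83521)sin 2x
E_pi (E_pi/2 + D) (D ∘ E_alpha ∘ E_alpha) f = (161/289)cos x + (240/289)sin x - (55688/83521)cos 2x - (744956/83521)sin 2x


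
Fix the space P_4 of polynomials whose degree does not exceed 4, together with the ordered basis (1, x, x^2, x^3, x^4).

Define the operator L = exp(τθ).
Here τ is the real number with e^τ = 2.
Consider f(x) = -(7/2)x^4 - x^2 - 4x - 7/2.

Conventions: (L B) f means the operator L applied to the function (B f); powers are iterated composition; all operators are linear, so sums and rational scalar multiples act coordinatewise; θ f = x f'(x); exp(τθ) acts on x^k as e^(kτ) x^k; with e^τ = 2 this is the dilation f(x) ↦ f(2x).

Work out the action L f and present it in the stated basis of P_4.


exp(τθ) x^k = e^(kτ) x^k; with e^τ = 2 this sends x^k to 2^k x^k
x ↦ 2 x
x^2 ↦ 4 x^2
x^4 ↦ 16 x^4
applying this coordinatewise to f: exp(τθ) f = -56x^4 - 4x^2 - 8x - 7/2

the image equals g(x) = -56x^4 - 4x^2 - 8x - 7/2


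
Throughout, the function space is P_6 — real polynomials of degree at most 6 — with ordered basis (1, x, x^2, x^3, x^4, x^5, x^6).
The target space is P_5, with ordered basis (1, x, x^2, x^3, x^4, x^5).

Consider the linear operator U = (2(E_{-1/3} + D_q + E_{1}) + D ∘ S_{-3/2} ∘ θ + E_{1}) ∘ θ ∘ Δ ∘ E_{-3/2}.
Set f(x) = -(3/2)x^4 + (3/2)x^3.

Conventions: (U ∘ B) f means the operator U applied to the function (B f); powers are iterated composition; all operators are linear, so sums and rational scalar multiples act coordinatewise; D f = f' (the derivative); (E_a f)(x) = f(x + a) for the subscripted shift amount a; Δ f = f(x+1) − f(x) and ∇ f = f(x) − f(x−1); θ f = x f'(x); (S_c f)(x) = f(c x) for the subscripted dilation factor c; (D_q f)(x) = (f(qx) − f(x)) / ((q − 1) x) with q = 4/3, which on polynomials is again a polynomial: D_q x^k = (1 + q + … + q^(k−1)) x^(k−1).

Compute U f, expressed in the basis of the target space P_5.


E_{-3/2} f = -(3/2)x^4 + (21/2)x^3 - 27x^2 + (243/8)x - 405/32
Δ E_{-3/2} f = -6x^3 + (45/2)x^2 - (57/2)x + 99/8
θ Δ E_{-3/2} f = -18x^3 + 45x^2 - (57/2)x
E_{-1/3} (θ ∘ Δ ∘ E_{-3/2}) f = -18x^3 + 63x^2 - (129/2)x + 91/6
D_q (θ ∘ Δ ∘ E_{-3/2}) f = -74x^2 + 105x - 57/2
E_{1} (θ ∘ Δ ∘ E_{-3/2}) f = -18x^3 - 9x^2 + (15/2)x - 3/2
(E_{-1/3} + D_q + E_{1}) (θ ∘ Δ ∘ E_{-3/2}) f = -36x^3 - 20x^2 + 48x - 89/6
(2(E_{-1/3} + D_q + E_{1})) (θ ∘ Δ ∘ E_{-3/2}) f = -72x^3 - 40x^2 + 96x - 89/3
θ (θ ∘ Δ ∘ E_{-3/2}) f = -54x^3 + 90x^2 - (57/2)x
S_{-3/2} θ (θ ∘ Δ ∘ E_{-3/2}) f = (729/4)x^3 + (405/2)x^2 + (171/4)x
D S_{-3/2} θ (θ ∘ Δ ∘ E_{-3/2}) f = (2187/4)x^2 + 405x + 171/4
E_{1} (θ ∘ Δ ∘ E_{-3/2}) f = -18x^3 - 9x^2 + (15/2)x - 3/2
(2(E_{-1/3} + D_q + E_{1}) + D ∘ S_{-3/2} ∘ θ + E_{1}) (θ ∘ Δ ∘ E_{-3/2}) f = -90x^3 + (1991/4)x^2 + (1017/2)x + 139/12

the result is g(x) = -90x^3 + (1991/4)x^2 + (1017/2)x + 139/12


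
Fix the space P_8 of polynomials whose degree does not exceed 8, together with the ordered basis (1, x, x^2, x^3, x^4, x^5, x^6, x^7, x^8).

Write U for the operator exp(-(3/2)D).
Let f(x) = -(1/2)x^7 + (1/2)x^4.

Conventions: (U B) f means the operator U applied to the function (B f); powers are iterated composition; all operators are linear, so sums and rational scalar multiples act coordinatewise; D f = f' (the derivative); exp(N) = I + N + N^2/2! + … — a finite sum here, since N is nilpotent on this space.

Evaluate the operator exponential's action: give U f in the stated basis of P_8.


the result is g(x) = -(1/2)x^7 + (21/4)x^6 - (189/8)x^5 + (953/16)x^4 - (2931/32)x^3 + (5535/64)x^2 - (5967/128)x + 2835/256

order-1 term: (21/4)x^6 - 3x^3
order-2 term: -(189/8)x^5 + (27/4)x^2
order-3 term: (945/16)x^4 - (27/4)x
order-4 term: -(2835/32)x^3 + 81/32
order-5 term: (5103/64)x^2
order-6 term: -(5103/128)x
order-7 term: 2187/256
the series for exp(-(3/2)D) f terminates at order 7
exp(-(3/2)D) f = -(1/2)x^7 + (21/4)x^6 - (189/8)x^5 + (953/16)x^4 - (2931/32)x^3 + (5535/64)x^2 - (5967/128)x + 2835/256


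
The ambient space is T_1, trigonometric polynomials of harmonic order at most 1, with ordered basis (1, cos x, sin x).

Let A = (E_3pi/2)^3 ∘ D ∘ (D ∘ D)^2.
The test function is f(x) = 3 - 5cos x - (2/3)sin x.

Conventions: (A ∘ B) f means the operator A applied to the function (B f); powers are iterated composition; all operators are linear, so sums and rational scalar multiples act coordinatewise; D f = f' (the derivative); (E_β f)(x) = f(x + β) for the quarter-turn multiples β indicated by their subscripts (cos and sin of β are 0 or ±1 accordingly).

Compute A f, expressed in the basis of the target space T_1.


the result is g(x) = 5cos x + (2/3)sin x

D f = -(2/3)cos x + 5sin x
D D f = 5cos x + (2/3)sin x
D (D ∘ D) f = (2/3)cos x - 5sin x
D D (D ∘ D) f = -5cos x - (2/3)sin x
D (D ∘ D)^2 f = -(2/3)cos x + 5sin x
E_3pi/2 D (D ∘ D)^2 f = -5cos x - (2/3)sin x
E_3pi/2 E_3pi/2 D (D ∘ D)^2 f = (2/3)cos x - 5sin x
E_3pi/2 E_3pi/2 E_3pi/2 D (D ∘ D)^2 f = 5cos x + (2/3)sin x


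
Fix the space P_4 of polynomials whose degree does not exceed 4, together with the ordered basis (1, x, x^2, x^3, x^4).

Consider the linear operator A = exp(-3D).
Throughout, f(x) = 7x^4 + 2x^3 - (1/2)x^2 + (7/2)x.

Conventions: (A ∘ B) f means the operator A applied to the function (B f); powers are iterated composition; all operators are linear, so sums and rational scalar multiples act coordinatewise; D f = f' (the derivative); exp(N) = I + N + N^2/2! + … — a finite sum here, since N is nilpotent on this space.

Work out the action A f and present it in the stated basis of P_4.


order-1 term: -84x^3 - 18x^2 + 3x - 21/2
order-2 term: 378x^2 + 54x - 9/2
order-3 term: -756x - 54
order-4 term: 567
the series for exp(-3D) f terminates at order 4
exp(-3D) f = 7x^4 - 82x^3 + (719/2)x^2 - (1391/2)x + 498

the image equals g(x) = 7x^4 - 82x^3 + (719/2)x^2 - (1391/2)x + 498


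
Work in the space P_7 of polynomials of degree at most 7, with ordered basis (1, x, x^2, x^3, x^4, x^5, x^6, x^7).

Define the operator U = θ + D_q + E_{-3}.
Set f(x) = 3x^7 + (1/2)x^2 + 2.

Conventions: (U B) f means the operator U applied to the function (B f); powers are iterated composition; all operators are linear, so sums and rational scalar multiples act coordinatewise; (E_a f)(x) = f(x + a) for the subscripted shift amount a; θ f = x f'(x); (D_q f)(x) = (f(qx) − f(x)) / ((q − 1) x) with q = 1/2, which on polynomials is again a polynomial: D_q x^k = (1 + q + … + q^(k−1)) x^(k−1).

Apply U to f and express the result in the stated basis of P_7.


θ f = 21x^7 + x^2
D_q f = (381/64)x^6 + (3/4)x
E_{-3} f = 3x^7 - 63x^6 + 567x^5 - 2835x^4 + 8505x^3 - (30617/2)x^2 + 15306x - 13109/2
(θ + D_q + E_{-3}) f = 24x^7 - (3651/64)x^6 + 567x^5 - 2835x^4 + 8505x^3 - (30615/2)x^2 + (61227/4)x - 13109/2

the image equals g(x) = 24x^7 - (3651/64)x^6 + 567x^5 - 2835x^4 + 8505x^3 - (30615/2)x^2 + (61227/4)x - 13109/2


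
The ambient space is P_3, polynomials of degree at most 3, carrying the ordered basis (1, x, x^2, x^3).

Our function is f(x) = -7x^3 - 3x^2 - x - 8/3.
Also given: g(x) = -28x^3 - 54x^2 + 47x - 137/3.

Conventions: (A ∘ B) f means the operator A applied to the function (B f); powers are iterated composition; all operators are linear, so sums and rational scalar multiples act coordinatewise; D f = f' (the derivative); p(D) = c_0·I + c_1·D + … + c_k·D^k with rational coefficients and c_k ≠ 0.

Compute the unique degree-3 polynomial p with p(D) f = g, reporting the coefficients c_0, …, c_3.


D^0 f = -7x^3 - 3x^2 - x - 8/3
D^1 f = -21x^2 - 6x - 1
D^2 f = -42x - 6
D^3 f = -42
matching coefficients of g against c_0 f + c_1 Df + … from the top degree down determines the c_i
solution: c_0 = 4, c_1 = 2, c_2 = -3/2, c_3 = 1

c_0 = 4, c_1 = 2, c_2 = -3/2, c_3 = 1


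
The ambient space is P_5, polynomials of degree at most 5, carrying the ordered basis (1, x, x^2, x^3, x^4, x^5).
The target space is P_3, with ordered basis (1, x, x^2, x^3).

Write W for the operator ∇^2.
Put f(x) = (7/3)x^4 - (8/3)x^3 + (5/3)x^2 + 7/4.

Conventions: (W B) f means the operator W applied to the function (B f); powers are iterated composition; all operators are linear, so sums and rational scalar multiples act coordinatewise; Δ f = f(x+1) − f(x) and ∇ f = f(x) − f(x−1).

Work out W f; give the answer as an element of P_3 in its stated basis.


∇ f = (28/3)x^3 - 22x^2 + (62/3)x - 20/3
∇ ∇ f = 28x^2 - 72x + 52

the result is g(x) = 28x^2 - 72x + 52


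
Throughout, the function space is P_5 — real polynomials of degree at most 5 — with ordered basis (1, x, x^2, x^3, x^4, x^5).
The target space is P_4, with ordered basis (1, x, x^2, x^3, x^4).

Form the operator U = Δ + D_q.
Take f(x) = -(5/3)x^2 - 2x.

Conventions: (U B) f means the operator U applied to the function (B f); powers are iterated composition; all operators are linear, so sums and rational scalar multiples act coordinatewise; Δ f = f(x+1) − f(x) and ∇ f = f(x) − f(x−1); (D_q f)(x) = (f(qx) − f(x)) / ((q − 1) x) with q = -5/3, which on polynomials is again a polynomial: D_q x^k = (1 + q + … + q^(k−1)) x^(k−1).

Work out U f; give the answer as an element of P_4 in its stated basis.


Δ f = -(10/3)x - 11/3
D_q f = (10/9)x - 2
(Δ + D_q) f = -(20/9)x - 17/3

the result is g(x) = -(20/9)x - 17/3


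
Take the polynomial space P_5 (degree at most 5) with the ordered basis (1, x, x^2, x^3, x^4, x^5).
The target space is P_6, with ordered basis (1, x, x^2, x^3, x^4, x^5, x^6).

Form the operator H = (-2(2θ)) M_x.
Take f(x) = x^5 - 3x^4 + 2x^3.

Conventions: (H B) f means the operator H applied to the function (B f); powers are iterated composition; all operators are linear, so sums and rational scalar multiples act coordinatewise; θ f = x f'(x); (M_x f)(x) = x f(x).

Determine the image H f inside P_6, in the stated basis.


the result is g(x) = -24x^6 + 60x^5 - 32x^4

M_x f = x^6 - 3x^5 + 2x^4
θ M_x f = 6x^6 - 15x^5 + 8x^4
(2θ) M_x f = 12x^6 - 30x^5 + 16x^4
(-2(2θ)) M_x f = -24x^6 + 60x^5 - 32x^4


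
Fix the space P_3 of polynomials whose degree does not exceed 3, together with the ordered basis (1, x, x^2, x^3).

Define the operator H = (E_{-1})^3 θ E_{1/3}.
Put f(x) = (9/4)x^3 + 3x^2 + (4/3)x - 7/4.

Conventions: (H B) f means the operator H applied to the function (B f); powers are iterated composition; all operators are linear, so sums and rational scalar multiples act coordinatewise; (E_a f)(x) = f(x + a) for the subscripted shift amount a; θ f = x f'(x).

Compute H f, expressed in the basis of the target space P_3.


E_{1/3} f = (9/4)x^3 + (21/4)x^2 + (49/12)x - 8/9
θ E_{1/3} f = (27/4)x^3 + (21/2)x^2 + (49/12)x
E_{-1} θ E_{1/3} f = (27/4)x^3 - (39/4)x^2 + (10/3)x - 1/3
E_{-1} E_{-1} θ E_{1/3} f = (27/4)x^3 - 30x^2 + (517/12)x - 121/6
E_{-1} E_{-1} E_{-1} θ E_{1/3} f = (27/4)x^3 - (201/4)x^2 + (370/3)x - 100

the image equals g(x) = (27/4)x^3 - (201/4)x^2 + (370/3)x - 100


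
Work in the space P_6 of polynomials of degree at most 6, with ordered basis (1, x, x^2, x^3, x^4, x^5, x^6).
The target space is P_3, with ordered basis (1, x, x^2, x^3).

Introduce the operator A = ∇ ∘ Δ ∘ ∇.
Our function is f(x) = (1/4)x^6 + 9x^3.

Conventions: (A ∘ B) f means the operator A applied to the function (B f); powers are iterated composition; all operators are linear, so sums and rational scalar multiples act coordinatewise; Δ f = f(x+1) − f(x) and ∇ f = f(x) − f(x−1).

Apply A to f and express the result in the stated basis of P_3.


∇ f = (3/2)x^5 - (15/4)x^4 + 5x^3 + (93/4)x^2 - (51/2)x + 35/4
Δ ∇ f = (15/2)x^4 + (15/2)x^2 + 54x + 1/2
∇ Δ ∇ f = 30x^3 - 45x^2 + 45x + 39

the image equals g(x) = 30x^3 - 45x^2 + 45x + 39


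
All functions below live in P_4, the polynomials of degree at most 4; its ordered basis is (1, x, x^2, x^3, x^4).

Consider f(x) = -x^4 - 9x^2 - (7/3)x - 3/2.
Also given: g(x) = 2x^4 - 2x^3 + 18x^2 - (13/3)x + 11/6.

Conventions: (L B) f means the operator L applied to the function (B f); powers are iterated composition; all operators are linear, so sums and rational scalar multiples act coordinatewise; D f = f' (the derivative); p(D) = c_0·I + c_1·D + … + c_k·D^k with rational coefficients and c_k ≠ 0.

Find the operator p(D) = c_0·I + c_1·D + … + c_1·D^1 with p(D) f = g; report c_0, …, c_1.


D^0 f = -x^4 - 9x^2 - (7/3)x - 3/2
D^1 f = -4x^3 - 18x - 7/3
matching coefficients of g against c_0 f + c_1 Df + … from the top degree down determines the c_i
solution: c_0 = -2, c_1 = 1/2

c_0 = -2, c_1 = 1/2


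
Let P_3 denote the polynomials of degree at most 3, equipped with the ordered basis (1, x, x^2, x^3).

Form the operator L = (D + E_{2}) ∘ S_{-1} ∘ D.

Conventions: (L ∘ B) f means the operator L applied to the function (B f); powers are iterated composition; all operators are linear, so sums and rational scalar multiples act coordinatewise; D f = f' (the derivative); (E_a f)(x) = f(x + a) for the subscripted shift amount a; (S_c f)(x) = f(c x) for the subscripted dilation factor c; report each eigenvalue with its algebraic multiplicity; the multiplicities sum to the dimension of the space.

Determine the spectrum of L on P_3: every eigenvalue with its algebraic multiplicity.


λ = 0 (multiplicity 4)

image of 1: 0
image of x: 1
image of x^2: -2x - 6
image of x^3: 3x^2 + 18x + 12
the matrix is upper triangular; its diagonal is (0, 0, 0, 0)
for a triangular matrix the eigenvalues are the diagonal entries, with algebraic multiplicity their repetition count


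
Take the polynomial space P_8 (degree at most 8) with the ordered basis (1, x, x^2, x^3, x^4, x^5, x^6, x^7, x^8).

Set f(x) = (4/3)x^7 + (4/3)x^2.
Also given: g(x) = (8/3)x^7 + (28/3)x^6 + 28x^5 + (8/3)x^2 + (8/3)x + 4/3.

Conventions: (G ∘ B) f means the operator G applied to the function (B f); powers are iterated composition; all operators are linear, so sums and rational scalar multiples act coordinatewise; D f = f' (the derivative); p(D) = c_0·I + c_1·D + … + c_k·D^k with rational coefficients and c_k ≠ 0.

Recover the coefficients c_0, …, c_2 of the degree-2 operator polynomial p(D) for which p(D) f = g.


p(D) = 2·I + D + (1/2)·D^2, i.e. c_0 = 2, c_1 = 1, c_2 = 1/2

D^0 f = (4/3)x^7 + (4/3)x^2
D^1 f = (28/3)x^6 + (8/3)x
D^2 f = 56x^5 + 8/3
matching coefficients of g against c_0 f + c_1 Df + … from the top degree down determines the c_i
solution: c_0 = 2, c_1 = 1, c_2 = 1/2


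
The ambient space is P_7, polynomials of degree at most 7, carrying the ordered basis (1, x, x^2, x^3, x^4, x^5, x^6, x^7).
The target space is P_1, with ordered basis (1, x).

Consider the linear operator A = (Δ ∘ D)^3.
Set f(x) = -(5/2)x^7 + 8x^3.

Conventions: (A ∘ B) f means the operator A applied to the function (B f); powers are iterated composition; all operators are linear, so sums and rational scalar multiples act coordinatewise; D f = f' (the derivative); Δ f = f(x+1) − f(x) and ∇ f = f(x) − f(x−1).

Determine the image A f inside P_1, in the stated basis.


D f = -(35/2)x^6 + 24x^2
Δ D f = -105x^5 - (525/2)x^4 - 350x^3 - (525/2)x^2 - 57x + 13/2
D (Δ ∘ D) f = -525x^4 - 1050x^3 - 1050x^2 - 525x - 57
Δ D (Δ ∘ D) f = -2100x^3 - 6300x^2 - 7350x - 3150
D (Δ ∘ D) (Δ ∘ D) f = -6300x^2 - 12600x - 7350
Δ D (Δ ∘ D) (Δ ∘ D) f = -12600x - 18900

g(x) = -12600x - 18900


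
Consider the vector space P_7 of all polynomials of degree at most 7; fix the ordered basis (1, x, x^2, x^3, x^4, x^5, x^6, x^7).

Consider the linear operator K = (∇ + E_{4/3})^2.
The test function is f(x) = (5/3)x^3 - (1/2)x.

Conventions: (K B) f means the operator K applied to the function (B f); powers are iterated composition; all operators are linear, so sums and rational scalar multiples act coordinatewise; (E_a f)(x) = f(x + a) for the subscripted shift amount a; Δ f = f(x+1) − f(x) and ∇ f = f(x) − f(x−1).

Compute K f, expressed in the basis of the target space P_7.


∇ f = 5x^2 - 5x + 7/6
E_{4/3} f = (5/3)x^3 + (20/3)x^2 + (151/18)x + 266/81
(∇ + E_{4/3}) f = (5/3)x^3 + (35/3)x^2 + (61/18)x + 721/162
∇ (∇ + E_{4/3}) f = 5x^2 + (55/3)x - 119/18
E_{4/3} (∇ + E_{4/3}) f = (5/3)x^3 + (55/3)x^2 + (781/18)x + 5453/162
(∇ + E_{4/3}) (∇ + E_{4/3}) f = (5/3)x^3 + (70/3)x^2 + (1111/18)x + 2191/81

g(x) = (5/3)x^3 + (70/3)x^2 + (1111/18)x + 2191/81


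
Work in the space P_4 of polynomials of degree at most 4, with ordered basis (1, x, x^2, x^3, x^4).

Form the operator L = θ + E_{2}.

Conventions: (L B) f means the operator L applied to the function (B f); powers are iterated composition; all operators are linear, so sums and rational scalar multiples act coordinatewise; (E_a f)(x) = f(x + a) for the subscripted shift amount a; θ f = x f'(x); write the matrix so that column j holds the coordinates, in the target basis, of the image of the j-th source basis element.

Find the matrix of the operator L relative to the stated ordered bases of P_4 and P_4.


image of 1: 1
image of x: 2x + 2
image of x^2: 3x^2 + 4x + 4
image of x^3: 4x^3 + 6x^2 + 12x + 8
image of x^4: 5x^4 + 8x^3 + 24x^2 + 32x + 16
each image's coordinates form column j of the matrix

the matrix is [[1, 2, 4, 8, 16]; [0, 2, 4, 12, 32]; [0, 0, 3, 6, 24]; [0, 0, 0, 4, 8]; [0, 0, 0, 0, 5]] (rows listed top to bottom)


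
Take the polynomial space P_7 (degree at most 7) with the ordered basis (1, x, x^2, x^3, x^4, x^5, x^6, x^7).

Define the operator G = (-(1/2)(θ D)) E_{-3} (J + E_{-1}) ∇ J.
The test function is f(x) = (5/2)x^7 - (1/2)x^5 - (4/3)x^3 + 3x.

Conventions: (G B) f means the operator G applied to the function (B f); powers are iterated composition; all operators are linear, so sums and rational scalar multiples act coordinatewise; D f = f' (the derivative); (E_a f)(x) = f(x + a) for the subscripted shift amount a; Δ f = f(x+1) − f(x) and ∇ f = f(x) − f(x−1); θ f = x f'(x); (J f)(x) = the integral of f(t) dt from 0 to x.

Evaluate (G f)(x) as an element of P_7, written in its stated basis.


the image equals g(x) = -(35/4)x^7 + (525/4)x^6 - (1745/4)x^5 - (12125/4)x^4 + 27957x^3 - 80765x^2 + (248615/3)x

J f = (5/16)x^8 - (1/12)x^6 - (1/3)x^4 + (3/2)x^2
∇ J f = (5/2)x^7 - (35/4)x^6 + 17x^5 - (165/8)x^4 + (29/2)x^3 - (11/2)x^2 + (11/3)x - 67/48
J ∇ J f = (5/16)x^8 - (5/4)x^7 + (17/6)x^6 - (33/8)x^5 + (29/8)x^4 - (11/6)x^3 + (11/6)x^2 - (67/48)x
E_{-1} ∇ J f = (5/2)x^7 - (105/4)x^6 + 122x^5 - (2595/8)x^4 + (1059/2)x^3 - (1053/2)x^2 + (887/3)x - 1183/16
(J + E_{-1}) ∇ J f = (5/16)x^8 + (5/4)x^7 - (281/12)x^6 + (943/8)x^5 - (1283/4)x^4 + (1583/3)x^3 - (1574/3)x^2 + (14125/48)x - 1183/16
E_{-3} ((J + E_{-1}) ∇ J) f = (5/16)x^8 - (25/4)x^7 + (349/12)x^6 + (2425/8)x^5 - (9319/2)x^4 + (80765/3)x^3 - (248615/3)x^2 + (6485875/48)x - 1476869/16
D E_{-3} ((J + E_{-1}) ∇ J) f = (5/2)x^7 - (175/4)x^6 + (349/2)x^5 + (12125/8)x^4 - 18638x^3 + 80765x^2 - (497230/3)x + 6485875/48
θ D E_{-3} ((J + E_{-1}) ∇ J) f = (35/2)x^7 - (525/2)x^6 + (1745/2)x^5 + (12125/2)x^4 - 55914x^3 + 161530x^2 - (497230/3)x
(-(1/2)(θ D)) E_{-3} ((J + E_{-1}) ∇ J) f = -(35/4)x^7 + (525/4)x^6 - (1745/4)x^5 - (12125/4)x^4 + 27957x^3 - 80765x^2 + (248615/3)x


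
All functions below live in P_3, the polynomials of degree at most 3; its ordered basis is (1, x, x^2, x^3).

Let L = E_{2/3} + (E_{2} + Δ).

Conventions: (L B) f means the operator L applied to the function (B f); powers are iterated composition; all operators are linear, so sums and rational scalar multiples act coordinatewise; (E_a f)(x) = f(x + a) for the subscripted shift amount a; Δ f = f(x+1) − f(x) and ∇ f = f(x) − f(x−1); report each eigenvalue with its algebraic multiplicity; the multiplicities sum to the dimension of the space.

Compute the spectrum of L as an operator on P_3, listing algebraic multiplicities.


image of 1: 2
image of x: 2x + 11/3
image of x^2: 2x^2 + (22/3)x + 49/9
image of x^3: 2x^3 + 11x^2 + (49/3)x + 251/27
the matrix is upper triangular; its diagonal is (2, 2, 2, 2)
for a triangular matrix the eigenvalues are the diagonal entries, with algebraic multiplicity their repetition count

λ = 2 (multiplicity 4)


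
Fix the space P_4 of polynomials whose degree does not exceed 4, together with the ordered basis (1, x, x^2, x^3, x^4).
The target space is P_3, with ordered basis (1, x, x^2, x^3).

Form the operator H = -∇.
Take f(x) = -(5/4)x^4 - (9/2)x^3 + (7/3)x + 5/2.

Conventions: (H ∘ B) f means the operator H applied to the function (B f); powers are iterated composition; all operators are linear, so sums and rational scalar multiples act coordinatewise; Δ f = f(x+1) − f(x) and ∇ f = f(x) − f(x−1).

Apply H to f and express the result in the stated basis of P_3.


the image equals g(x) = 5x^3 + 6x^2 - (17/2)x + 11/12

∇ f = -5x^3 - 6x^2 + (17/2)x - 11/12
(-∇) f = 5x^3 + 6x^2 - (17/2)x + 11/12


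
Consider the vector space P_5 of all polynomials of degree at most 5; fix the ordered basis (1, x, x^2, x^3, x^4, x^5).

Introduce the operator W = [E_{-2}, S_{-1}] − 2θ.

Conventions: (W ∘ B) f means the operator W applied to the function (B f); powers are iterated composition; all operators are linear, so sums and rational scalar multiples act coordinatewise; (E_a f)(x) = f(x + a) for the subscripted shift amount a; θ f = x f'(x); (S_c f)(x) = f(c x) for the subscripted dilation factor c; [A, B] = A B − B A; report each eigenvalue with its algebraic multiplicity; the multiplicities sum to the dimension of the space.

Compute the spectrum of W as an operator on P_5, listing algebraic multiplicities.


image of 1: 0
image of x: -2x + 4
image of x^2: -4x^2 - 8x
image of x^3: -6x^3 + 12x^2 + 16
image of x^4: -8x^4 - 16x^3 - 64x
image of x^5: -10x^5 + 20x^4 + 160x^2 + 64
the matrix is upper triangular; its diagonal is (0, -2, -4, -6, -8, -10)
for a triangular matrix the eigenvalues are the diagonal entries, with algebraic multiplicity their repetition count

λ = -10 (multiplicity 1), λ = -8 (multiplicity 1), λ = -6 (multiplicity 1), λ = -4 (multiplicity 1), λ = -2 (multiplicity 1), λ = 0 (multiplicity 1)


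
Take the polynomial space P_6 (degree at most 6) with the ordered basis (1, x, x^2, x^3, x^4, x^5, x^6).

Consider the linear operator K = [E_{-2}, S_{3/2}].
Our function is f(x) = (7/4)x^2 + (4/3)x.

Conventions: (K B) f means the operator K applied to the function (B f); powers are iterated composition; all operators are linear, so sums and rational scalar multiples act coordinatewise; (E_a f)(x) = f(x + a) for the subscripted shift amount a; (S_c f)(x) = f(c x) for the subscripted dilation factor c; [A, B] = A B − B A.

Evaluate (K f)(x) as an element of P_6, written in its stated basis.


the image equals g(x) = -(21/4)x + 89/12

S_{3/2} f = (63/16)x^2 + 2x
E_{-2} S_{3/2} f = (63/16)x^2 - (55/4)x + 47/4
E_{-2} f = (7/4)x^2 - (17/3)x + 13/3
S_{3/2} E_{-2} f = (63/16)x^2 - (17/2)x + 13/3
[E_{-2}, S_{3/2}] f = -(21/4)x + 89/12


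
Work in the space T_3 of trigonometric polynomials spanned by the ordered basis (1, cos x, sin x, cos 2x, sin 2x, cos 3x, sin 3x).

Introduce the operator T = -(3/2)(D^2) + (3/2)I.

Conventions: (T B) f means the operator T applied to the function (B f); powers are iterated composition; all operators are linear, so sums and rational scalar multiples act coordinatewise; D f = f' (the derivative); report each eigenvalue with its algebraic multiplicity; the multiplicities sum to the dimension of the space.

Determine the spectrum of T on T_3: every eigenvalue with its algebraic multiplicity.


image of 1: 3/2
image of cos x: 3cos x
image of sin x: 3sin x
image of cos 2x: (15/2)cos 2x
image of sin 2x: (15/2)sin 2x
image of cos 3x: 15cos 3x
image of sin 3x: 15sin 3x
the matrix is diagonal; its diagonal is (3/2, 3, 3, 15/2, 15/2, 15, 15)
for a triangular matrix the eigenvalues are the diagonal entries, with algebraic multiplicity their repetition count

λ = 3/2 (multiplicity 1), λ = 3 (multiplicity 2), λ = 15/2 (multiplicity 2), λ = 15 (multiplicity 2)


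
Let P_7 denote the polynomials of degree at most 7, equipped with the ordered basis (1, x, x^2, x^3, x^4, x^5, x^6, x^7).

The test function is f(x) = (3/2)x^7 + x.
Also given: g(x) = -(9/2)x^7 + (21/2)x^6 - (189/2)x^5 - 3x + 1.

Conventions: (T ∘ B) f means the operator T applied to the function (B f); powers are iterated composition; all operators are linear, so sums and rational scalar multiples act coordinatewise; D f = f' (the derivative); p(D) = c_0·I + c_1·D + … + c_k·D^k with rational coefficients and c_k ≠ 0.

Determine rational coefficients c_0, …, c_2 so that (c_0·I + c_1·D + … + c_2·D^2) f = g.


D^0 f = (3/2)x^7 + x
D^1 f = (21/2)x^6 + 1
D^2 f = 63x^5
matching coefficients of g against c_0 f + c_1 Df + … from the top degree down determines the c_i
solution: c_0 = -3, c_1 = 1, c_2 = -3/2

c_0 = -3, c_1 = 1, c_2 = -3/2


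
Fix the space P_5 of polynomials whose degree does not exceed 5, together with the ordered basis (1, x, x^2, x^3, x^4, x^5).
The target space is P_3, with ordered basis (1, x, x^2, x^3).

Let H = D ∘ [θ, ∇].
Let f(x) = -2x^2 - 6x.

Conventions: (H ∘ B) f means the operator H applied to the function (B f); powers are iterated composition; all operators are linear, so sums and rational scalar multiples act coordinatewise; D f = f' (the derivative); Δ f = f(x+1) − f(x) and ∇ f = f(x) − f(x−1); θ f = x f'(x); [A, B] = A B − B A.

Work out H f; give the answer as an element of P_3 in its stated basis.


the result is g(x) = 4

∇ f = -4x - 4
θ ∇ f = -4x
θ f = -4x^2 - 6x
∇ θ f = -8x - 2
[θ, ∇] f = 4x + 2
D [θ, ∇] f = 4


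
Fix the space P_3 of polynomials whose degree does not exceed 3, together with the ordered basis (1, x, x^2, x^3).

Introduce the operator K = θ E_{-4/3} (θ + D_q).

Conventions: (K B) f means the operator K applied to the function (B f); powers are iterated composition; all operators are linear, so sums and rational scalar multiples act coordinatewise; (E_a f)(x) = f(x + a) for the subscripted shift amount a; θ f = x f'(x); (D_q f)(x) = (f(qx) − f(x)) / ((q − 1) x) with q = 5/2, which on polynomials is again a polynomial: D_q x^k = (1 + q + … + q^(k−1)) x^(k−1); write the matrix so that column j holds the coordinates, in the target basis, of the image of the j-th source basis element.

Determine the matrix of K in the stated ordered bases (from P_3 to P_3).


image of 1: 0
image of x: x
image of x^2: 4x^2 - (11/6)x
image of x^3: 9x^3 - (9/2)x^2 - 10x
each image's coordinates form column j of the matrix

the matrix is [[0, 0, 0, 0]; [0, 1, -11/6, -10]; [0, 0, 4, -9/2]; [0, 0, 0, 9]] (rows listed top to bottom)


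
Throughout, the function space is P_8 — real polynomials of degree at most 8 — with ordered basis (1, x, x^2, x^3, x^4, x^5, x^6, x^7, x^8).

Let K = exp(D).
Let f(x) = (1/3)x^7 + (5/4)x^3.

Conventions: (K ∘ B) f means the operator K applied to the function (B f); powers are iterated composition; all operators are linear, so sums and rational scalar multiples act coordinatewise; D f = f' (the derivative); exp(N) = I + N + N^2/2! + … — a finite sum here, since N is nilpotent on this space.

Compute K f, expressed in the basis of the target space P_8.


order-1 term: (7/3)x^6 + (15/4)x^2
order-2 term: 7x^5 + (15/4)x
order-3 term: (35/3)x^4 + 5/4
order-4 term: (35/3)x^3
order-5 term: 7x^2
order-6 term: (7/3)x
order-7 term: 1/3
the series for exp(D) f terminates at order 7
exp(D) f = (1/3)x^7 + (7/3)x^6 + 7x^5 + (35/3)x^4 + (155/12)x^3 + (43/4)x^2 + (73/12)x + 19/12

the image equals g(x) = (1/3)x^7 + (7/3)x^6 + 7x^5 + (35/3)x^4 + (155/12)x^3 + (43/4)x^2 + (73/12)x + 19/12


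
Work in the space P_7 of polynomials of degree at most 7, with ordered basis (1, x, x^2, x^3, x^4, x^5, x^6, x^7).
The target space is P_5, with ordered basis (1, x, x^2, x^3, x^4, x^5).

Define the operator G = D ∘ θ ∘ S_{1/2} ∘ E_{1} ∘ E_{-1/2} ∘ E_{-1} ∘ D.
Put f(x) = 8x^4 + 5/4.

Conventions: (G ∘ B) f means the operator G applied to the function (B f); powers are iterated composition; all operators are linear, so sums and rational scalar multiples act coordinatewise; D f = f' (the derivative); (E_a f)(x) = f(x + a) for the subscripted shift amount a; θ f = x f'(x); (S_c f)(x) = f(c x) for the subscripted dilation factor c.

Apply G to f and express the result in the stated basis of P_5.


g(x) = 36x^2 - 48x + 12

D f = 32x^3
E_{-1} D f = 32x^3 - 96x^2 + 96x - 32
E_{-1/2} E_{-1} D f = 32x^3 - 144x^2 + 216x - 108
E_{1} (E_{-1/2} ∘ E_{-1} ∘ D) f = 32x^3 - 48x^2 + 24x - 4
S_{1/2} E_{1} (E_{-1/2} ∘ E_{-1} ∘ D) f = 4x^3 - 12x^2 + 12x - 4
θ S_{1/2} E_{1} (E_{-1/2} ∘ E_{-1} ∘ D) f = 12x^3 - 24x^2 + 12x
D θ S_{1/2} E_{1} (E_{-1/2} ∘ E_{-1} ∘ D) f = 36x^2 - 48x + 12


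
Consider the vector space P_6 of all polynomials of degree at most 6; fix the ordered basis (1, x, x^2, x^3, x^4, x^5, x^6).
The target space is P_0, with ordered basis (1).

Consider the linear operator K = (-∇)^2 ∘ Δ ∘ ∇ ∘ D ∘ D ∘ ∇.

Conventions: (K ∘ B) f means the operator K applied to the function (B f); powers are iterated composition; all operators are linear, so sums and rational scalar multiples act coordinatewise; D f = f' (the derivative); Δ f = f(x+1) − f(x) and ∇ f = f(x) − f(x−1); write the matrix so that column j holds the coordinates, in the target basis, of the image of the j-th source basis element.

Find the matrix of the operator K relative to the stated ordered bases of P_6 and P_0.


image of 1: 0
image of x: 0
image of x^2: 0
image of x^3: 0
image of x^4: 0
image of x^5: 0
image of x^6: 0
each image's coordinates form column j of the matrix

the matrix is [[0, 0, 0, 0, 0, 0, 0]] (rows listed top to bottom)


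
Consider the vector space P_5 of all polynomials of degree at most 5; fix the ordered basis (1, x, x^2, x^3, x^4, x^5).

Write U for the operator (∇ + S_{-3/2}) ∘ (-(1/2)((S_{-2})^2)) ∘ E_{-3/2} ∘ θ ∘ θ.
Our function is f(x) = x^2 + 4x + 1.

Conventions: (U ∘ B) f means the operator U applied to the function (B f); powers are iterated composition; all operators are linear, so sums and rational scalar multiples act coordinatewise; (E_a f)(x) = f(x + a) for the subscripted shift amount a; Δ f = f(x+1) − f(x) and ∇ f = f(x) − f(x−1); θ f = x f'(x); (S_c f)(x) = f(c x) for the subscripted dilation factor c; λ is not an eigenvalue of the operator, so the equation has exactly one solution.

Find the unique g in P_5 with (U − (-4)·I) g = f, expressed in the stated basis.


the image equals g(x) = -(1/68)x^2 + (43/119)x + 2103/3808

write g with unknown coordinates in the stated basis and equate coefficients in (U − (-4)·I) g = f
solving from the highest basis element down gives g = -(1/68)x^2 + (43/119)x + 2103/3808
check: U g = (18/17)x^2 + (304/119)x - 1151/952
so U g − (-4)·g = x^2 + 4x + 1 = f ✓


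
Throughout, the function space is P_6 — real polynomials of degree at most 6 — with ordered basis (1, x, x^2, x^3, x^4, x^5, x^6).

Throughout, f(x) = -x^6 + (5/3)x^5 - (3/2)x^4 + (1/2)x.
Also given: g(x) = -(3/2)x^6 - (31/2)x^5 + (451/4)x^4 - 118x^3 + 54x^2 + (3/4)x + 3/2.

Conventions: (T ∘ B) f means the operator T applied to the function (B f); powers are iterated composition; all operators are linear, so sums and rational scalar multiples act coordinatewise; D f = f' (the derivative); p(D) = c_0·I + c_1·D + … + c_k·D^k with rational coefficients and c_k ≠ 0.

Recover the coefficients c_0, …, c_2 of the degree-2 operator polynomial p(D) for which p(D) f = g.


p(D) = (3/2)·I + 3·D − 3·D^2, i.e. c_0 = 3/2, c_1 = 3, c_2 = -3

D^0 f = -x^6 + (5/3)x^5 - (3/2)x^4 + (1/2)x
D^1 f = -6x^5 + (25/3)x^4 - 6x^3 + 1/2
D^2 f = -30x^4 + (100/3)x^3 - 18x^2
matching coefficients of g against c_0 f + c_1 Df + … from the top degree down determines the c_i
solution: c_0 = 3/2, c_1 = 3, c_2 = -3


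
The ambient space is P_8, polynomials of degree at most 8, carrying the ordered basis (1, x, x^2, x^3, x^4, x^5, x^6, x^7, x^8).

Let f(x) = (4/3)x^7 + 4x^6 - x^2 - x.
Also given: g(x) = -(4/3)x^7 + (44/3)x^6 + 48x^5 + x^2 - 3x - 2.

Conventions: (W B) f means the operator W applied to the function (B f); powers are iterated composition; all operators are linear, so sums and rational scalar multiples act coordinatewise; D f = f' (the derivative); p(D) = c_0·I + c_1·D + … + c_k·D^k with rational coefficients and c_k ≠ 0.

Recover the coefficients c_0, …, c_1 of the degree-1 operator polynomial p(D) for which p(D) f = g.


p(D) = -I + 2·D, i.e. c_0 = -1, c_1 = 2

D^0 f = (4/3)x^7 + 4x^6 - x^2 - x
D^1 f = (28/3)x^6 + 24x^5 - 2x - 1
matching coefficients of g against c_0 f + c_1 Df + … from the top degree down determines the c_i
solution: c_0 = -1, c_1 = 2


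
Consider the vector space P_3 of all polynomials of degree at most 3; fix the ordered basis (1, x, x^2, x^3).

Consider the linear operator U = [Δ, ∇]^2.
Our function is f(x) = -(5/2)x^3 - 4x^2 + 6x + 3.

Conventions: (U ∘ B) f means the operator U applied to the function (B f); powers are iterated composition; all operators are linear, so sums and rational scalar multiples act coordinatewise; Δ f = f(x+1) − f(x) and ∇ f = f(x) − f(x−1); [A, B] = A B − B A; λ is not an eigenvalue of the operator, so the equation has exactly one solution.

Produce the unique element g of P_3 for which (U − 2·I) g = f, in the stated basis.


write g with unknown coordinates in the stated basis and equate coefficients in (U − 2·I) g = f
solving from the highest basis element down gives g = (5/4)x^3 + 2x^2 - 3x - 3/2
check: U g = 0
so U g − 2·g = -(5/2)x^3 - 4x^2 + 6x + 3 = f ✓

the result is g(x) = (5/4)x^3 + 2x^2 - 3x - 3/2


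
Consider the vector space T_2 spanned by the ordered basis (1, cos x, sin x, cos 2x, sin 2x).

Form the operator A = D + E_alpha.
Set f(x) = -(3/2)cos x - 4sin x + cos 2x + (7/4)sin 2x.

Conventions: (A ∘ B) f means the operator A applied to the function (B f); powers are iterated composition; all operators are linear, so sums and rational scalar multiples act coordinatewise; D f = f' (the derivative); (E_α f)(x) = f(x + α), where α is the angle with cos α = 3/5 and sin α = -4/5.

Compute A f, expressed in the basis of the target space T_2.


D f = -4cos x + (3/2)sin x + (7/2)cos 2x - 2sin 2x
E_alpha f = (23/10)cos x - (18/5)sin x - (49/25)cos 2x + (47/100)sin 2x
(D + E_alpha) f = -(17/10)cos x - (21/10)sin x + (77/50)cos 2x - (153/100)sin 2x

the image equals g(x) = -(17/10)cos x - (21/10)sin x + (77/50)cos 2x - (153/100)sin 2x
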